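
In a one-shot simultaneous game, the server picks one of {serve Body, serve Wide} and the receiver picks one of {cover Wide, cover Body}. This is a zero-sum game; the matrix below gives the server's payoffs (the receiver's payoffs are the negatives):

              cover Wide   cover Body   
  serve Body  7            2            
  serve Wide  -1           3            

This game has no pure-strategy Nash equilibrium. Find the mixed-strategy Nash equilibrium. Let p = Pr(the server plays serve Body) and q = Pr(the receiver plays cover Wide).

For the receiver to be willing to mix, the receiver must be indifferent between cover Wide and cover Body, which pins down the server's mix.
  the receiver's payoff to cover Wide: p·(-7) + (1−p)·1 = -8p + 1
  the receiver's payoff to cover Body: p·(-2) + (1−p)·(-3) = p - 3
  -8p + 1 = p - 3  ⇒  -9p = -4  ⇒  p = 4/9.
Set the server's expected payoff from serve Body equal to that from serve Wide:
  the server's payoff to serve Body: q·7 + (1−q)·2 = 5q + 2
  the server's payoff to serve Wide: q·(-1) + (1−q)·3 = -4q + 3
  5q + 2 = -4q + 3  ⇒  9q = 1  ⇒  q = 1/9.

p = 4/9, q = 1/9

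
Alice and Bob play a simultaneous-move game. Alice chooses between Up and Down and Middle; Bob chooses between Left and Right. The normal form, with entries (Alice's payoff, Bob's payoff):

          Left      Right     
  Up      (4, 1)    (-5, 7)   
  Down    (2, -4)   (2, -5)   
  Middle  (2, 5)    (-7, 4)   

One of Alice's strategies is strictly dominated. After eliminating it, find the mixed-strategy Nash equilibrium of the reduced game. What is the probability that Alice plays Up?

p = 1/7

Alice's strategy Middle is strictly dominated by Up: 4 > 2 and -5 > -7. Eliminate Middle.
For Bob to be willing to mix, Bob must be indifferent between Left and Right, which pins down Alice's mix.
  Bob's expected payoff from Left: p·1 + (1−p)·(-4) = 5p - 4
  Bob's expected payoff from Right: p·7 + (1−p)·(-5) = 12p - 5
  5p - 4 = 12p - 5  ⇒  -7p = -1  ⇒  p = 1/7.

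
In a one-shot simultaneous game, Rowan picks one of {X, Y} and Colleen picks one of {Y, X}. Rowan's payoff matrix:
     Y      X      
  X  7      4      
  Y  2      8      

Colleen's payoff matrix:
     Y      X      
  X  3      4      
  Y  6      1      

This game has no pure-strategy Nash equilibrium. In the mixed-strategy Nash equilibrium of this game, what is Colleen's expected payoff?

7/2

Rowan's mix must leave Colleen indifferent between Y and X.
  Colleen's expected payoff from Y: p·3 + (1−p)·6 = -3p + 6
  Colleen's expected payoff from X: p·4 + (1−p)·1 = 3p + 1
  -3p + 6 = 3p + 1  ⇒  -6p = -5  ⇒  p = 5/6.
At equilibrium Colleen is indifferent across columns, so Colleen's payoff equals the payoff from Y: (5/6)·3 + (1/6)·6 = 7/2.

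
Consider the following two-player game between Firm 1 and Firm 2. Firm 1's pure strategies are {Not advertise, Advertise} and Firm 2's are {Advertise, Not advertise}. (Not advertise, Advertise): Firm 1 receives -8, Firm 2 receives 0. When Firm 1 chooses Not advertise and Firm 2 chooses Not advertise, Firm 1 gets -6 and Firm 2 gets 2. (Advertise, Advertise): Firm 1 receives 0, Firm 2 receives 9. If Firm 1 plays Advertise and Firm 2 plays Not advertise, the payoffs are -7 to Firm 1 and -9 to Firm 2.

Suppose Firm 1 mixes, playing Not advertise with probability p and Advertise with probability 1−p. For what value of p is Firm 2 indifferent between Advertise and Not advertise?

p = 9/10

Firm 2's indifference between Advertise and Not advertise determines Firm 1's mixing probability p:
  Firm 2's payoff from Advertise: p·0 + (1−p)·9 = -9p + 9
  Firm 2's payoff from Not advertise: p·2 + (1−p)·(-9) = 11p - 9
  -9p + 9 = 11p - 9  ⇒  -20p = -18  ⇒  p = 9/10.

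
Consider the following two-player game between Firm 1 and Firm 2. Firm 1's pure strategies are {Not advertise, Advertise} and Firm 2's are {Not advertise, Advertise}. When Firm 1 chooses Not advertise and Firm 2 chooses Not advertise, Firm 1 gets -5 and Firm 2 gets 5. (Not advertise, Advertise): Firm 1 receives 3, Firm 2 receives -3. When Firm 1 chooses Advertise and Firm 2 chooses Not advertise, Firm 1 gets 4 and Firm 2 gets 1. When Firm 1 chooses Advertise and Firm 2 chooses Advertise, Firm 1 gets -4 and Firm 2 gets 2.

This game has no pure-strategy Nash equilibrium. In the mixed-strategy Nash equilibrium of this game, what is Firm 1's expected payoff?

Firm 1's indifference between Not advertise and Advertise determines Firm 2's mixing probability q:
  Firm 1's payoff to Not advertise: q·(-5) + (1−q)·3 = -8q + 3
  Firm 1's payoff to Advertise: q·4 + (1−q)·(-4) = 8q - 4
  -8q + 3 = 8q - 4  ⇒  -16q = -7  ⇒  q = 7/16.
At equilibrium Firm 1 is indifferent across rows, so Firm 1's payoff equals the payoff from Not advertise: (7/16)·(-5) + (9/16)·3 = -1/2.

-1/2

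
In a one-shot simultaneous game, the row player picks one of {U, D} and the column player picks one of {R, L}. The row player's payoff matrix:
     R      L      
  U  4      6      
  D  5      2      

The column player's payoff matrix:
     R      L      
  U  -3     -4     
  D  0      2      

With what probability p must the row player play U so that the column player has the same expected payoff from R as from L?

p = 2/3

Set the column player's expected payoff from R equal to that from L:
  the column player's payoff from R: p·(-3) + (1−p)·0 = -3p
  the column player's payoff from L: p·(-4) + (1−p)·2 = -6p + 2
  -3p = -6p + 2  ⇒  3p = 2  ⇒  p = 2/3.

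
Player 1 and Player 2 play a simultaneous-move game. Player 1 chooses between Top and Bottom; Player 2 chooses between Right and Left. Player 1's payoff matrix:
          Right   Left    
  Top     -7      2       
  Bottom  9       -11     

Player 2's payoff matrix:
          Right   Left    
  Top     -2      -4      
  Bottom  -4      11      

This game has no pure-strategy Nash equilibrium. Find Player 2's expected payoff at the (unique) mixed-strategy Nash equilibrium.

-38/17

For Player 2 to be willing to mix, Player 2 must be indifferent between Right and Left, which pins down Player 1's mix.
  Player 2's expected payoff from Right: p·(-2) + (1−p)·(-4) = 2p - 4
  Player 2's expected payoff from Left: p·(-4) + (1−p)·11 = -15p + 11
  2p - 4 = -15p + 11  ⇒  17p = 15  ⇒  p = 15/17.
At equilibrium Player 2 is indifferent across columns, so Player 2's payoff equals the payoff from Right: (15/17)·(-2) + (2/17)·(-4) = -38/17.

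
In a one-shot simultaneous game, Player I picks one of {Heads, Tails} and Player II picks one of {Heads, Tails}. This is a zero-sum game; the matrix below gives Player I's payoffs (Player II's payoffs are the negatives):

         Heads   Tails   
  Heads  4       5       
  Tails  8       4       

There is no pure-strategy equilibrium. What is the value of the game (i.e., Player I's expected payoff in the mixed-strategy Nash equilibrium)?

Set Player I's expected payoff from Heads equal to that from Tails:
  Player I's payoff from Heads: q·4 + (1−q)·5 = -q + 5
  Player I's payoff from Tails: q·8 + (1−q)·4 = 4q + 4
  -q + 5 = 4q + 4  ⇒  -5q = -1  ⇒  q = 1/5.
The value is Player I's expected payoff against this mix (using Heads): (1/5)·4 + (4/5)·5 = 24/5.

v = 24/5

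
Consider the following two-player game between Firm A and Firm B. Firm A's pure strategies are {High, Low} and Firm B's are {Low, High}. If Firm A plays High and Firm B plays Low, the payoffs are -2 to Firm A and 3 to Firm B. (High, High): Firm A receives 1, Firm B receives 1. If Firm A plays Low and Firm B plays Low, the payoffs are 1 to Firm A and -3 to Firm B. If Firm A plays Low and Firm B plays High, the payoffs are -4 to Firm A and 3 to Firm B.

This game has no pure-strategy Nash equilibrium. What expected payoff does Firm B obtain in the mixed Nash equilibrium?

For Firm B to be willing to mix, Firm B must be indifferent between Low and High, which pins down Firm A's mix.
  Firm B's payoff from Low: p·3 + (1−p)·(-3) = 6p - 3
  Firm B's payoff from High: p·1 + (1−p)·3 = -2p + 3
  6p - 3 = -2p + 3  ⇒  8p = 6  ⇒  p = 3/4.
At equilibrium Firm B is indifferent across columns, so Firm B's payoff equals the payoff from Low: (3/4)·3 + (1/4)·(-3) = 3/2.

3/2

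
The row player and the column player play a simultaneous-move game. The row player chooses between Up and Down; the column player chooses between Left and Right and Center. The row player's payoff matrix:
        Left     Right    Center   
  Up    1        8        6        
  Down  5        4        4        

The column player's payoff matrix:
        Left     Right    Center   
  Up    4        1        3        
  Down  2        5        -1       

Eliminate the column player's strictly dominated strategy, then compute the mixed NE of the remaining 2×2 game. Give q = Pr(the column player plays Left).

The column player's strategy Center is strictly dominated by Left: 4 > 3 and 2 > -1. Eliminate Center.
In a mixed equilibrium the row player is indifferent between Up and Down; this condition fixes q.
  the row player's payoff from Up: q·1 + (1−q)·8 = -7q + 8
  the row player's payoff from Down: q·5 + (1−q)·4 = q + 4
  -7q + 8 = q + 4  ⇒  -8q = -4  ⇒  q = 1/2.

q = 1/2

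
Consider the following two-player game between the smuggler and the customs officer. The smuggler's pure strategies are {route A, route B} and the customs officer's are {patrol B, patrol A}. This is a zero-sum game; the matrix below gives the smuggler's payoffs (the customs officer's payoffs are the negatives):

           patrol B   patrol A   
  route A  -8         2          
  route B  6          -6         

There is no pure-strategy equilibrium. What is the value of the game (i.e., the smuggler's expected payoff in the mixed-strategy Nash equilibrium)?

v = -18/11

Set the smuggler's expected payoff from route A equal to that from route B:
  the smuggler's expected payoff from route A: q·(-8) + (1−q)·2 = -10q + 2
  the smuggler's expected payoff from route B: q·6 + (1−q)·(-6) = 12q - 6
  -10q + 2 = 12q - 6  ⇒  -22q = -8  ⇒  q = 4/11.
The value is the smuggler's expected payoff against this mix (using route A): (4/11)·(-8) + (7/11)·2 = -18/11.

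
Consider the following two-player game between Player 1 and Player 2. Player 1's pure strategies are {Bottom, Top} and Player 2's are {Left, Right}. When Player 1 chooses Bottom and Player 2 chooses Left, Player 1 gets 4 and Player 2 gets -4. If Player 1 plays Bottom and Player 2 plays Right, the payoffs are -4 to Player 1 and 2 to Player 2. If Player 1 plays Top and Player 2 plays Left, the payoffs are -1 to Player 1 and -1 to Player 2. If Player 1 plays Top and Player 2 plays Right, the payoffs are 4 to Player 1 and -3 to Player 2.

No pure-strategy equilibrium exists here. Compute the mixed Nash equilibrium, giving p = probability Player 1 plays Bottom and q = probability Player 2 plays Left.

Player 1's mix must leave Player 2 indifferent between Left and Right.
  Player 2's expected payoff from Left: p·(-4) + (1−p)·(-1) = -3p - 1
  Player 2's expected payoff from Right: p·2 + (1−p)·(-3) = 5p - 3
  -3p - 1 = 5p - 3  ⇒  -8p = -2  ⇒  p = 1/4.
In a mixed equilibrium Player 1 is indifferent between Bottom and Top; this condition fixes q.
  Player 1's payoff to Bottom: q·4 + (1−q)·(-4) = 8q - 4
  Player 1's payoff to Top: q·(-1) + (1−q)·4 = -5q + 4
  8q - 4 = -5q + 4  ⇒  13q = 8  ⇒  q = 8/13.

p = 1/4, q = 8/13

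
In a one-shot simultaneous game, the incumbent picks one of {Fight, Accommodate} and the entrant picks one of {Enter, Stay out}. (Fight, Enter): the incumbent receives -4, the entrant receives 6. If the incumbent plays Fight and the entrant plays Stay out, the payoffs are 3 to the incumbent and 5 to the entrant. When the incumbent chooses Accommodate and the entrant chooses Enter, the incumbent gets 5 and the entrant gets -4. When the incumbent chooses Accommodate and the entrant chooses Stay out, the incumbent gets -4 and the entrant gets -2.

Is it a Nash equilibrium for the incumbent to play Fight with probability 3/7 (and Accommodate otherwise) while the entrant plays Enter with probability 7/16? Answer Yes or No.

No

Given the incumbent's mix p = 3/7, the entrant's payoff from Enter is 2/7 but from Stay out is 1. The entrant strictly prefers Stay out, so the entrant would not mix.
So the proposed profile is not a Nash equilibrium.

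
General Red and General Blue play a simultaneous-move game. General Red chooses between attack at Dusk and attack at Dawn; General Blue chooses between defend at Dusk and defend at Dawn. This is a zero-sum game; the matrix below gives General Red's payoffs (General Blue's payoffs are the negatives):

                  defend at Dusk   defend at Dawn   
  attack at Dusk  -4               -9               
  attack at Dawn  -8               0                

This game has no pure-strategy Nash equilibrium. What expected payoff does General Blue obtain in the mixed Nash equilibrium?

For General Blue to be willing to mix, General Blue must be indifferent between defend at Dusk and defend at Dawn, which pins down General Red's mix.
  General Blue's payoff to defend at Dusk: p·4 + (1−p)·8 = -4p + 8
  General Blue's payoff to defend at Dawn: p·9 + (1−p)·0 = 9p
  -4p + 8 = 9p  ⇒  -13p = -8  ⇒  p = 8/13.
At equilibrium General Blue is indifferent across columns, so General Blue's payoff equals the payoff from defend at Dusk: (8/13)·4 + (5/13)·8 = 72/13.

72/13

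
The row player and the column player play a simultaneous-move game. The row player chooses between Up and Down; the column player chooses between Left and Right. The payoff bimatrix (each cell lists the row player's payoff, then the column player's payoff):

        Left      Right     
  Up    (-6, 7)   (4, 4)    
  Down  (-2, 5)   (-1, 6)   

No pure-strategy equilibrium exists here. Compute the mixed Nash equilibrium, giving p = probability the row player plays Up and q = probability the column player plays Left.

p = 1/4, q = 5/9

Set the column player's expected payoff from Left equal to that from Right:
  the column player's expected payoff from Left: p·7 + (1−p)·5 = 2p + 5
  the column player's expected payoff from Right: p·4 + (1−p)·6 = -2p + 6
  2p + 5 = -2p + 6  ⇒  4p = 1  ⇒  p = 1/4.
The column player's mix must leave the row player indifferent between Up and Down.
  the row player's payoff to Up: q·(-6) + (1−q)·4 = -10q + 4
  the row player's payoff to Down: q·(-2) + (1−q)·(-1) = -q - 1
  -10q + 4 = -q - 1  ⇒  -9q = -5  ⇒  q = 5/9.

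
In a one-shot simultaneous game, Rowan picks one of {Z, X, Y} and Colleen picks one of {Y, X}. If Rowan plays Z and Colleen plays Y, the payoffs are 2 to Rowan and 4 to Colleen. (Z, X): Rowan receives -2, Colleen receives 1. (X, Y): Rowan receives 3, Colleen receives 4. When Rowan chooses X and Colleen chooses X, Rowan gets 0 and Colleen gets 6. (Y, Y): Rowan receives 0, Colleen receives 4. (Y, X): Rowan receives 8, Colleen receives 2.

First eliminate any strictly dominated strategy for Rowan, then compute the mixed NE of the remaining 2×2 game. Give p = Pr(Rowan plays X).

p = 1/2

Rowan's strategy Z is strictly dominated by X: 3 > 2 and 0 > -2. Eliminate Z.
Set Colleen's expected payoff from Y equal to that from X:
  Colleen's payoff to Y: p·4 + (1−p)·4 = 4
  Colleen's payoff to X: p·6 + (1−p)·2 = 4p + 2
  4 = 4p + 2  ⇒  -4p = -2  ⇒  p = 1/2.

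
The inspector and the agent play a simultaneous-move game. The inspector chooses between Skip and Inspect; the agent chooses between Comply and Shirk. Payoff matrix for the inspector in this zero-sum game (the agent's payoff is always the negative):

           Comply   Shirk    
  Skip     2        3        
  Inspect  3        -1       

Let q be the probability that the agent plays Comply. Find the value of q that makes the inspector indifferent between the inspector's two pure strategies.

Set the inspector's expected payoff from Skip equal to that from Inspect:
  the inspector's expected payoff from Skip: q·2 + (1−q)·3 = -q + 3
  the inspector's expected payoff from Inspect: q·3 + (1−q)·(-1) = 4q - 1
  -q + 3 = 4q - 1  ⇒  -5q = -4  ⇒  q = 4/5.

q = 4/5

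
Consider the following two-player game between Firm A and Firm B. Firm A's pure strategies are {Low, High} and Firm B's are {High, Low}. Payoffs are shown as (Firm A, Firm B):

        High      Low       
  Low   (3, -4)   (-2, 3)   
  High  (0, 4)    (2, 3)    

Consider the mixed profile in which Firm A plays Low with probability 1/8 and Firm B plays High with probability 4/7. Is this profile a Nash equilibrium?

Yes

Check Firm B's indifference given Firm A's mix p = 1/8:
  payoff from High = 3; payoff from Low = 3 — equal.
Check Firm A's indifference given Firm B's mix q = 4/7:
  payoff from Low = 6/7; payoff from High = 6/7 — equal.
Both players are indifferent, so neither can profitably deviate.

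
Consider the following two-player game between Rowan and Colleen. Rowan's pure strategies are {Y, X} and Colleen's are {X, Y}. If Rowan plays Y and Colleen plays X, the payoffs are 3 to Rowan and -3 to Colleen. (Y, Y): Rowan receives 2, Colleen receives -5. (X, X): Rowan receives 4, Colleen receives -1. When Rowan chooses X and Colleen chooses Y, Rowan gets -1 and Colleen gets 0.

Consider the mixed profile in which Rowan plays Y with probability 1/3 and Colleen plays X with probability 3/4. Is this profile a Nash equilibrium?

Yes

Check Colleen's indifference given Rowan's mix p = 1/3:
  payoff from X = -5/3; payoff from Y = -5/3 — equal.
Check Rowan's indifference given Colleen's mix q = 3/4:
  payoff from Y = 11/4; payoff from X = 11/4 — equal.
Both players are indifferent, so neither can profitably deviate.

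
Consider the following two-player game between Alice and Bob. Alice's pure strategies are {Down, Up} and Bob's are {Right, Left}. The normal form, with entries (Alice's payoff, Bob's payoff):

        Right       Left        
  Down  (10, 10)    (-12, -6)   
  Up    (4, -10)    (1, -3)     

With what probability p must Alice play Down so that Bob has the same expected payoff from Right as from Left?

p = 7/23

Bob's indifference between Right and Left determines Alice's mixing probability p:
  Bob's payoff to Right: p·10 + (1−p)·(-10) = 20p - 10
  Bob's payoff to Left: p·(-6) + (1−p)·(-3) = -3p - 3
  20p - 10 = -3p - 3  ⇒  23p = 7  ⇒  p = 7/23.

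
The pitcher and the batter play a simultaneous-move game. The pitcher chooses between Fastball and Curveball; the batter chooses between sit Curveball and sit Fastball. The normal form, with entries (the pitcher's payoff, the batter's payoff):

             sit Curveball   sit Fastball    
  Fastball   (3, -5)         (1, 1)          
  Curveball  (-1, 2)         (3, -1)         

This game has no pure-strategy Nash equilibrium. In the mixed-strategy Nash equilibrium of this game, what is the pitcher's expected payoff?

5/3

The pitcher's indifference between Fastball and Curveball determines the batter's mixing probability q:
  the pitcher's payoff from Fastball: q·3 + (1−q)·1 = 2q + 1
  the pitcher's payoff from Curveball: q·(-1) + (1−q)·3 = -4q + 3
  2q + 1 = -4q + 3  ⇒  6q = 2  ⇒  q = 1/3.
At equilibrium the pitcher is indifferent across rows, so the pitcher's payoff equals the payoff from Fastball: (1/3)·3 + (2/3)·1 = 5/3.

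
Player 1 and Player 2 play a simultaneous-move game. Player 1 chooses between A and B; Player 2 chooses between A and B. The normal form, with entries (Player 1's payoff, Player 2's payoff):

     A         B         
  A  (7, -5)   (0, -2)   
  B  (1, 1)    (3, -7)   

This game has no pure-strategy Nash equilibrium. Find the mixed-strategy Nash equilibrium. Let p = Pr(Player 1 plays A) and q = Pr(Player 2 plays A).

For Player 2 to be willing to mix, Player 2 must be indifferent between A and B, which pins down Player 1's mix.
  Player 2's payoff to A: p·(-5) + (1−p)·1 = -6p + 1
  Player 2's payoff to B: p·(-2) + (1−p)·(-7) = 5p - 7
  -6p + 1 = 5p - 7  ⇒  -11p = -8  ⇒  p = 8/11.
In a mixed equilibrium Player 1 is indifferent between A and B; this condition fixes q.
  Player 1's expected payoff from A: q·7 + (1−q)·0 = 7q
  Player 1's expected payoff from B: q·1 + (1−q)·3 = -2q + 3
  7q = -2q + 3  ⇒  9q = 3  ⇒  q = 1/3.

p = 8/11, q = 1/3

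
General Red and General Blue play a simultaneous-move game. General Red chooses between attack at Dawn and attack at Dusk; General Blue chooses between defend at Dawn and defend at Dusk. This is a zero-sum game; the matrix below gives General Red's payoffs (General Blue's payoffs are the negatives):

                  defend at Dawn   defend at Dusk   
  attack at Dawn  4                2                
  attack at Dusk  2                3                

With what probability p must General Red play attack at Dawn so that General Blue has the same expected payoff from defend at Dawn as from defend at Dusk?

p = 1/3

General Blue's indifference between defend at Dawn and defend at Dusk determines General Red's mixing probability p:
  General Blue's expected payoff from defend at Dawn: p·(-4) + (1−p)·(-2) = -2p - 2
  General Blue's expected payoff from defend at Dusk: p·(-2) + (1−p)·(-3) = p - 3
  -2p - 2 = p - 3  ⇒  -3p = -1  ⇒  p = 1/3.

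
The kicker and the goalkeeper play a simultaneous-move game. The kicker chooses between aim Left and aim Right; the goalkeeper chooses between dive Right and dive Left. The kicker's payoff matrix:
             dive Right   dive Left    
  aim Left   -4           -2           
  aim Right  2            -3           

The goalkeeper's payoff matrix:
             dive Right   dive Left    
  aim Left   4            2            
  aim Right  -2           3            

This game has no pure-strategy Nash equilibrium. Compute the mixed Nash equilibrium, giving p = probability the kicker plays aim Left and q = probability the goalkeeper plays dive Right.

For the goalkeeper to be willing to mix, the goalkeeper must be indifferent between dive Right and dive Left, which pins down the kicker's mix.
  the goalkeeper's payoff from dive Right: p·4 + (1−p)·(-2) = 6p - 2
  the goalkeeper's payoff from dive Left: p·2 + (1−p)·3 = -p + 3
  6p - 2 = -p + 3  ⇒  7p = 5  ⇒  p = 5/7.
For the kicker to be willing to mix, the kicker must be indifferent between aim Left and aim Right, which pins down the goalkeeper's mix.
  the kicker's expected payoff from aim Left: q·(-4) + (1−q)·(-2) = -2q - 2
  the kicker's expected payoff from aim Right: q·2 + (1−q)·(-3) = 5q - 3
  -2q - 2 = 5q - 3  ⇒  -7q = -1  ⇒  q = 1/7.

p = 5/7, q = 1/7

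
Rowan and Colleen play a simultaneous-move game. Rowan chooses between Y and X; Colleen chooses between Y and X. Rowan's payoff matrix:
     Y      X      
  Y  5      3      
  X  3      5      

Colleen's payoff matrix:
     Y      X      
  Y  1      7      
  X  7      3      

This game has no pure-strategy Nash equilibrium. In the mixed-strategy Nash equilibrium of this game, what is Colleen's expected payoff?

23/5

For Colleen to be willing to mix, Colleen must be indifferent between Y and X, which pins down Rowan's mix.
  Colleen's expected payoff from Y: p·1 + (1−p)·7 = -6p + 7
  Colleen's expected payoff from X: p·7 + (1−p)·3 = 4p + 3
  -6p + 7 = 4p + 3  ⇒  -10p = -4  ⇒  p = 2/5.
At equilibrium Colleen is indifferent across columns, so Colleen's payoff equals the payoff from Y: (2/5)·1 + (3/5)·7 = 23/5.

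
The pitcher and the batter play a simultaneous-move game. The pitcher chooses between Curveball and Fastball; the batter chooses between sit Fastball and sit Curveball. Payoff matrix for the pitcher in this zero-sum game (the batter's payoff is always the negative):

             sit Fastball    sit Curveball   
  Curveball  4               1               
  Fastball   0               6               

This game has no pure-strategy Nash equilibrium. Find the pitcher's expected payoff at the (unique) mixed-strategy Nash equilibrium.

8/3

Set the pitcher's expected payoff from Curveball equal to that from Fastball:
  the pitcher's payoff to Curveball: q·4 + (1−q)·1 = 3q + 1
  the pitcher's payoff to Fastball: q·0 + (1−q)·6 = -6q + 6
  3q + 1 = -6q + 6  ⇒  9q = 5  ⇒  q = 5/9.
At equilibrium the pitcher is indifferent across rows, so the pitcher's payoff equals the payoff from Curveball: (5/9)·4 + (4/9)·1 = 8/3.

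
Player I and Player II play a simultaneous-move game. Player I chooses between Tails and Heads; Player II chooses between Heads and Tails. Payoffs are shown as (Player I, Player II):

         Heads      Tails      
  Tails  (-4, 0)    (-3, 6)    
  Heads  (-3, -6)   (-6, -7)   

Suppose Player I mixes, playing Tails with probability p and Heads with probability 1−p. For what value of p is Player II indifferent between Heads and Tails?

In a mixed equilibrium Player II is indifferent between Heads and Tails; this condition fixes p.
  Player II's payoff from Heads: p·0 + (1−p)·(-6) = 6p - 6
  Player II's payoff from Tails: p·6 + (1−p)·(-7) = 13p - 7
  6p - 6 = 13p - 7  ⇒  -7p = -1  ⇒  p = 1/7.

p = 1/7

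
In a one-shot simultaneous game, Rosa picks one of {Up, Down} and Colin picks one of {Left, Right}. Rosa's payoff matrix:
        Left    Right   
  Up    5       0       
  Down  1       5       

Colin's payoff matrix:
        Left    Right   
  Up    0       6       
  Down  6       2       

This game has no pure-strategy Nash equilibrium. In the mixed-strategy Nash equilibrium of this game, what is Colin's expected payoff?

Colin's indifference between Left and Right determines Rosa's mixing probability p:
  Colin's payoff from Left: p·0 + (1−p)·6 = -6p + 6
  Colin's payoff from Right: p·6 + (1−p)·2 = 4p + 2
  -6p + 6 = 4p + 2  ⇒  -10p = -4  ⇒  p = 2/5.
At equilibrium Colin is indifferent across columns, so Colin's payoff equals the payoff from Left: (2/5)·0 + (3/5)·6 = 18/5.

18/5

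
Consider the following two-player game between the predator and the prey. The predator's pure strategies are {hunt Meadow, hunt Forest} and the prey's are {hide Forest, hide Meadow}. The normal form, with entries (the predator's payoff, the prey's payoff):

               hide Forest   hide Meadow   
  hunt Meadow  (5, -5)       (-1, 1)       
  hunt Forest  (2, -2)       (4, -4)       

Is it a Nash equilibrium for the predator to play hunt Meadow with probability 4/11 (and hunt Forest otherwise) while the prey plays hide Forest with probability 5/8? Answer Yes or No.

Given the predator's mix p = 4/11, the prey's payoff from hide Forest is -34/11 but from hide Meadow is -24/11. The prey strictly prefers hide Meadow, so the prey would not mix.
So the proposed profile is not a Nash equilibrium.

No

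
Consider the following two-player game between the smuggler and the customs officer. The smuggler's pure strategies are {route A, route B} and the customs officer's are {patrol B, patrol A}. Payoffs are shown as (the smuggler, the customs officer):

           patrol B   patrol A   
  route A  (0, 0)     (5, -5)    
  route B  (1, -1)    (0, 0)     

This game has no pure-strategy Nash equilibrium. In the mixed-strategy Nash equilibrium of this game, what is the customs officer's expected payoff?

For the customs officer to be willing to mix, the customs officer must be indifferent between patrol B and patrol A, which pins down the smuggler's mix.
  the customs officer's expected payoff from patrol B: p·0 + (1−p)·(-1) = p - 1
  the customs officer's expected payoff from patrol A: p·(-5) + (1−p)·0 = -5p
  p - 1 = -5p  ⇒  6p = 1  ⇒  p = 1/6.
At equilibrium the customs officer is indifferent across columns, so the customs officer's payoff equals the payoff from patrol B: (1/6)·0 + (5/6)·(-1) = -5/6.

-5/6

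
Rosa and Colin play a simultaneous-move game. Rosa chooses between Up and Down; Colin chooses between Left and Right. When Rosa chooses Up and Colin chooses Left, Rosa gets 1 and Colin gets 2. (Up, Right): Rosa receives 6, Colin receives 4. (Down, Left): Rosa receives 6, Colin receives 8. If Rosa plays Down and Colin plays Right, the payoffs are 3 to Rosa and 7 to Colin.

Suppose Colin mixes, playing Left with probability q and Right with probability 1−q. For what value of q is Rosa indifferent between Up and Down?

For Rosa to be willing to mix, Rosa must be indifferent between Up and Down, which pins down Colin's mix.
  Rosa's expected payoff from Up: q·1 + (1−q)·6 = -5q + 6
  Rosa's expected payoff from Down: q·6 + (1−q)·3 = 3q + 3
  -5q + 6 = 3q + 3  ⇒  -8q = -3  ⇒  q = 3/8.

q = 3/8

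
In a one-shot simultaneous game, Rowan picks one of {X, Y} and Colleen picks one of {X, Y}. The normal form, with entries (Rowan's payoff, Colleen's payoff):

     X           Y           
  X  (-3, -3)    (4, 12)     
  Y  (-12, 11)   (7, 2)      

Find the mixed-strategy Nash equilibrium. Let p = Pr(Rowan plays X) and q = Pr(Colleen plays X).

p = 3/8, q = 1/4

Set Colleen's expected payoff from X equal to that from Y:
  Colleen's expected payoff from X: p·(-3) + (1−p)·11 = -14p + 11
  Colleen's expected payoff from Y: p·12 + (1−p)·2 = 10p + 2
  -14p + 11 = 10p + 2  ⇒  -24p = -9  ⇒  p = 3/8.
Colleen's mix must leave Rowan indifferent between X and Y.
  Rowan's payoff to X: q·(-3) + (1−q)·4 = -7q + 4
  Rowan's payoff to Y: q·(-12) + (1−q)·7 = -19q + 7
  -7q + 4 = -19q + 7  ⇒  12q = 3  ⇒  q = 1/4.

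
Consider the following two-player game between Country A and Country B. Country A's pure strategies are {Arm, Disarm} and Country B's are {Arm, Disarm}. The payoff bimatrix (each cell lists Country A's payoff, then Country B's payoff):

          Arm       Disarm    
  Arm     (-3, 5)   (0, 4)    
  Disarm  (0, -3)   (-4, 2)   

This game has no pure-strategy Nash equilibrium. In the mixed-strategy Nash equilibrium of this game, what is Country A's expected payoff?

-12/7

Country B's mix must leave Country A indifferent between Arm and Disarm.
  Country A's payoff to Arm: q·(-3) + (1−q)·0 = -3q
  Country A's payoff to Disarm: q·0 + (1−q)·(-4) = 4q - 4
  -3q = 4q - 4  ⇒  -7q = -4  ⇒  q = 4/7.
At equilibrium Country A is indifferent across rows, so Country A's payoff equals the payoff from Arm: (4/7)·(-3) + (3/7)·0 = -12/7.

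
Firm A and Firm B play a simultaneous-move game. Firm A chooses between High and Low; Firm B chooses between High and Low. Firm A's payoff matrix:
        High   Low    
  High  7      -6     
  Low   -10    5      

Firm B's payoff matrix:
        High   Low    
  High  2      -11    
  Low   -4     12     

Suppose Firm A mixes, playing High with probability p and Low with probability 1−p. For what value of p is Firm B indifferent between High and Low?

p = 16/29

Firm B's indifference between High and Low determines Firm A's mixing probability p:
  Firm B's expected payoff from High: p·2 + (1−p)·(-4) = 6p - 4
  Firm B's expected payoff from Low: p·(-11) + (1−p)·12 = -23p + 12
  6p - 4 = -23p + 12  ⇒  29p = 16  ⇒  p = 16/29.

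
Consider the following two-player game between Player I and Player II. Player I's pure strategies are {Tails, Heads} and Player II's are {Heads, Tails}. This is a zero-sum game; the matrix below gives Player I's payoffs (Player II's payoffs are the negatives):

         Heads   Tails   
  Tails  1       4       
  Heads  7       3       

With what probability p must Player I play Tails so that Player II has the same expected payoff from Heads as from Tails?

Player II's indifference between Heads and Tails determines Player I's mixing probability p:
  Player II's payoff to Heads: p·(-1) + (1−p)·(-7) = 6p - 7
  Player II's payoff to Tails: p·(-4) + (1−p)·(-3) = -p - 3
  6p - 7 = -p - 3  ⇒  7p = 4  ⇒  p = 4/7.

p = 4/7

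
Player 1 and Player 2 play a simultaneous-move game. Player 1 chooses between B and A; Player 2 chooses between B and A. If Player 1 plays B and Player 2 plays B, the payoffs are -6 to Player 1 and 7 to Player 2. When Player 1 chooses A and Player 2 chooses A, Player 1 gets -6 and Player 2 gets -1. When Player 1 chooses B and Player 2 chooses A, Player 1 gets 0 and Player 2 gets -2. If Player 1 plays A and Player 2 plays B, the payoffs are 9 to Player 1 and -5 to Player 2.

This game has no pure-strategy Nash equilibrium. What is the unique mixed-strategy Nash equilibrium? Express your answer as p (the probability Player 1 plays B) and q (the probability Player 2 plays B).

Set Player 2's expected payoff from B equal to that from A:
  Player 2's expected payoff from B: p·7 + (1−p)·(-5) = 12p - 5
  Player 2's expected payoff from A: p·(-2) + (1−p)·(-1) = -p - 1
  12p - 5 = -p - 1  ⇒  13p = 4  ⇒  p = 4/13.
Player 1's indifference between B and A determines Player 2's mixing probability q:
  Player 1's expected payoff from B: q·(-6) + (1−q)·0 = -6q
  Player 1's expected payoff from A: q·9 + (1−q)·(-6) = 15q - 6
  -6q = 15q - 6  ⇒  -21q = -6  ⇒  q = 2/7.

p = 4/13, q = 2/7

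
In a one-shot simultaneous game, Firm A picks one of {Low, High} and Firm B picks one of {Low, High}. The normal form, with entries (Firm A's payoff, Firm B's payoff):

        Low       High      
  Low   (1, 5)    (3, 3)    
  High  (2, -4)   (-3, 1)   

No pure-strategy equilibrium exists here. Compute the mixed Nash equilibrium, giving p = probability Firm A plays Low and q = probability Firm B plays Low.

Firm A's mix must leave Firm B indifferent between Low and High.
  Firm B's payoff to Low: p·5 + (1−p)·(-4) = 9p - 4
  Firm B's payoff to High: p·3 + (1−p)·1 = 2p + 1
  9p - 4 = 2p + 1  ⇒  7p = 5  ⇒  p = 5/7.
For Firm A to be willing to mix, Firm A must be indifferent between Low and High, which pins down Firm B's mix.
  Firm A's payoff from Low: q·1 + (1−q)·3 = -2q + 3
  Firm A's payoff from High: q·2 + (1−q)·(-3) = 5q - 3
  -2q + 3 = 5q - 3  ⇒  -7q = -6  ⇒  q = 6/7.

p = 5/7, q = 6/7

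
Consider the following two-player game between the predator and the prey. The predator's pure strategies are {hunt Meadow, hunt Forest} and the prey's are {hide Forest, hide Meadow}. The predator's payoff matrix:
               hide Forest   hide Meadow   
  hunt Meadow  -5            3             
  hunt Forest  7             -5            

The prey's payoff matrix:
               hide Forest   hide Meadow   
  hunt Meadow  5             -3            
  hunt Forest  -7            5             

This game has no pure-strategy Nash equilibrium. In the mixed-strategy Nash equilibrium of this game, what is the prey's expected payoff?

The predator's mix must leave the prey indifferent between hide Forest and hide Meadow.
  the prey's payoff to hide Forest: p·5 + (1−p)·(-7) = 12p - 7
  the prey's payoff to hide Meadow: p·(-3) + (1−p)·5 = -8p + 5
  12p - 7 = -8p + 5  ⇒  20p = 12  ⇒  p = 3/5.
At equilibrium the prey is indifferent across columns, so the prey's payoff equals the payoff from hide Forest: (3/5)·5 + (2/5)·(-7) = 1/5.

1/5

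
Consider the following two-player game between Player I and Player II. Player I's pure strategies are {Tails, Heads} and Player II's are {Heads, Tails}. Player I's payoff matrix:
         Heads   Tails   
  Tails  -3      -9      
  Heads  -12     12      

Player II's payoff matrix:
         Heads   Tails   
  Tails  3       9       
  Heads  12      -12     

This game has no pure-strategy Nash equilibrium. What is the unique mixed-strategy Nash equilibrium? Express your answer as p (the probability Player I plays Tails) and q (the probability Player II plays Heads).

Player II's indifference between Heads and Tails determines Player I's mixing probability p:
  Player II's expected payoff from Heads: p·3 + (1−p)·12 = -9p + 12
  Player II's expected payoff from Tails: p·9 + (1−p)·(-12) = 21p - 12
  -9p + 12 = 21p - 12  ⇒  -30p = -24  ⇒  p = 4/5.
In a mixed equilibrium Player I is indifferent between Tails and Heads; this condition fixes q.
  Player I's payoff to Tails: q·(-3) + (1−q)·(-9) = 6q - 9
  Player I's payoff to Heads: q·(-12) + (1−q)·12 = -24q + 12
  6q - 9 = -24q + 12  ⇒  30q = 21  ⇒  q = 7/10.

p = 4/5, q = 7/10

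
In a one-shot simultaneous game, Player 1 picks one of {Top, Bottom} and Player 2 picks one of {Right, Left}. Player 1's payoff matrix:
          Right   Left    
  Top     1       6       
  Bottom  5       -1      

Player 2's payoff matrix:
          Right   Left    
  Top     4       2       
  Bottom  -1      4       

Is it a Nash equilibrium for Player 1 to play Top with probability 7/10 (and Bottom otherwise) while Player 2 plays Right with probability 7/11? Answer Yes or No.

No

Given Player 1's mix p = 7/10, Player 2's payoff from Right is 5/2 but from Left is 13/5. Player 2 strictly prefers Left, so Player 2 would not mix.
So the proposed profile is not a Nash equilibrium.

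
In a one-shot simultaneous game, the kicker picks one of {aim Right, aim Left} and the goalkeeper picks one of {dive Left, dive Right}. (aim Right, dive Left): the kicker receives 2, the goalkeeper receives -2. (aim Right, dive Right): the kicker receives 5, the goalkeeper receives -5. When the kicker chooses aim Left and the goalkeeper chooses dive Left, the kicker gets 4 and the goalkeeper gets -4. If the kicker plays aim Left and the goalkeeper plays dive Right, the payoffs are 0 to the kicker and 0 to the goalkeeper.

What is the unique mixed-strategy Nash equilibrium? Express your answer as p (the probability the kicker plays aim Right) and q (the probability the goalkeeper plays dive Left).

In a mixed equilibrium the goalkeeper is indifferent between dive Left and dive Right; this condition fixes p.
  the goalkeeper's expected payoff from dive Left: p·(-2) + (1−p)·(-4) = 2p - 4
  the goalkeeper's expected payoff from dive Right: p·(-5) + (1−p)·0 = -5p
  2p - 4 = -5p  ⇒  7p = 4  ⇒  p = 4/7.
In a mixed equilibrium the kicker is indifferent between aim Right and aim Left; this condition fixes q.
  the kicker's expected payoff from aim Right: q·2 + (1−q)·5 = -3q + 5
  the kicker's expected payoff from aim Left: q·4 + (1−q)·0 = 4q
  -3q + 5 = 4q  ⇒  -7q = -5  ⇒  q = 5/7.

p = 4/7, q = 5/7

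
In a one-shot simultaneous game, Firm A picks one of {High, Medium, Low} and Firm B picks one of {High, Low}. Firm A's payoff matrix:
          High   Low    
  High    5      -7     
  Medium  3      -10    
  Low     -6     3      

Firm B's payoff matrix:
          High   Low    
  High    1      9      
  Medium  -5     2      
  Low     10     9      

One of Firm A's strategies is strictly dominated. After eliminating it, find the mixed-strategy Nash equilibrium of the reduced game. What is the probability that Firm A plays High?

Firm A's strategy Medium is strictly dominated by High: 5 > 3 and -7 > -10. Eliminate Medium.
Firm A's mix must leave Firm B indifferent between High and Low.
  Firm B's payoff from High: p·1 + (1−p)·10 = -9p + 10
  Firm B's payoff from Low: p·9 + (1−p)·9 = 9
  -9p + 10 = 9  ⇒  -9p = -1  ⇒  p = 1/9.

p = 1/9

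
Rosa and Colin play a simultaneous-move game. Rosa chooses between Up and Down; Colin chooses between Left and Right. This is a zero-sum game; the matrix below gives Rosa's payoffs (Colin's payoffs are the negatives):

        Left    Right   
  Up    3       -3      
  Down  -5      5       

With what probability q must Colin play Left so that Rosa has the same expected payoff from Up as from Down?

Rosa's indifference between Up and Down determines Colin's mixing probability q:
  Rosa's expected payoff from Up: q·3 + (1−q)·(-3) = 6q - 3
  Rosa's expected payoff from Down: q·(-5) + (1−q)·5 = -10q + 5
  6q - 3 = -10q + 5  ⇒  16q = 8  ⇒  q = 1/2.

q = 1/2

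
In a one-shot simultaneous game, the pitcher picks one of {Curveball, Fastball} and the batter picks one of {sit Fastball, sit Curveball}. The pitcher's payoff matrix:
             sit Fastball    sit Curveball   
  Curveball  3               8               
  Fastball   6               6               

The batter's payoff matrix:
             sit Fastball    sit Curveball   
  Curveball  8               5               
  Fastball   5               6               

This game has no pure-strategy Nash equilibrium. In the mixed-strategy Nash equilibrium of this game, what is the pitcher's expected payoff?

The pitcher's indifference between Curveball and Fastball determines the batter's mixing probability q:
  the pitcher's expected payoff from Curveball: q·3 + (1−q)·8 = -5q + 8
  the pitcher's expected payoff from Fastball: q·6 + (1−q)·6 = 6
  -5q + 8 = 6  ⇒  -5q = -2  ⇒  q = 2/5.
At equilibrium the pitcher is indifferent across rows, so the pitcher's payoff equals the payoff from Curveball: (2/5)·3 + (3/5)·8 = 6.

6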